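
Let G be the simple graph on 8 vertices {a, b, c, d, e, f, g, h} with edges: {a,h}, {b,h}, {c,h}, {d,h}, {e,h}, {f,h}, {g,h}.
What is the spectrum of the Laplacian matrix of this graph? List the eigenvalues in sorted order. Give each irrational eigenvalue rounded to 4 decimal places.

Reading degrees in the order [a, b, c, d, e, f, g, h] gives [1, 1, 1, 1, 1, 1, 1, 7]; set D = diag(1, 1, 1, 1, 1, 1, 1, 7) and form L = D - A. L is symmetric positive semidefinite, so every eigenvalue is real and nonnegative. The single zero eigenvalue shows the graph is connected. The largest eigenvalue, 8, is at most the vertex count 8. The eigenvalues sum to 14, which equals trace(L) = 2|E|.

[0, 1, 1, 1, 1, 1, 1, 8]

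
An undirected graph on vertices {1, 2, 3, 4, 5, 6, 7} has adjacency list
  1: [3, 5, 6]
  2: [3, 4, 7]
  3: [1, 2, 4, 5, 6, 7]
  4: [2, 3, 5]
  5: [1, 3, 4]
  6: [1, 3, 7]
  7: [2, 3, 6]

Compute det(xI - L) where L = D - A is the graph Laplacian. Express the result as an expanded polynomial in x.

x^7 - 24x^6 + 231x^5 - 1140x^4 + 3036x^3 - 4128x^2 + 2240x

With the vertex order [1, 2, 3, 4, 5, 6, 7], the degrees are [3, 3, 6, 3, 3, 3, 3], giving D = diag(3, 3, 6, 3, 3, 3, 3) and L = D - A. L has integer entries, so p(x) = det(xI - L) has integer coefficients. Expanding the determinant yields x^7 - 24x^6 + 231x^5 - 1140x^4 + 3036x^3 - 4128x^2 + 2240x. The constant term is 0 because L is singular (the all-ones vector lies in its kernel). There is one zero in the spectrum, matching the 1 component.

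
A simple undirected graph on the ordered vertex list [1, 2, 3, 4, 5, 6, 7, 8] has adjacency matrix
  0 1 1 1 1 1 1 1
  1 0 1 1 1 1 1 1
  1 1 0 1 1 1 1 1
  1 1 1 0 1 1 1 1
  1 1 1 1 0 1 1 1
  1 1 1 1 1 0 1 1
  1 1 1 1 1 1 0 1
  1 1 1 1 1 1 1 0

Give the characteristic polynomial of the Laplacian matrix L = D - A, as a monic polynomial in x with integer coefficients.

Reading degrees in the order [1, 2, 3, 4, 5, 6, 7, 8] gives [7, 7, 7, 7, 7, 7, 7, 7]; set D = diag(7, 7, 7, 7, 7, 7, 7, 7) and form L = D - A. L has integer entries, so p(x) = det(xI - L) has integer coefficients. Expanding the determinant yields x^8 - 56x^7 + 1344x^6 - 17920x^5 + 143360x^4 - 688128x^3 + 1835008x^2 - 2097152x. The constant term is 0 because L is singular (the all-ones vector lies in its kernel). The largest eigenvalue, 8, is at most the vertex count 8.

x^8 - 56x^7 + 1344x^6 - 17920x^5 + 143360x^4 - 688128x^3 + 1835008x^2 - 2097152x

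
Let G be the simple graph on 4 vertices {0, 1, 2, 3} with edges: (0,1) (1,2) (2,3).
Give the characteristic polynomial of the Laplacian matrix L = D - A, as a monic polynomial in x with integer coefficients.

Reading degrees in the order [0, 1, 2, 3] gives [1, 2, 2, 1]; set D = diag(1, 2, 2, 1) and form L = D - A. L has integer entries, so p(x) = det(xI - L) has integer coefficients. Expanding the determinant yields x^4 - 6x^3 + 10x^2 - 4x. The constant term is 0 because L is singular (the all-ones vector lies in its kernel). There is one zero in the spectrum, matching the 1 component.

x^4 - 6x^3 + 10x^2 - 4x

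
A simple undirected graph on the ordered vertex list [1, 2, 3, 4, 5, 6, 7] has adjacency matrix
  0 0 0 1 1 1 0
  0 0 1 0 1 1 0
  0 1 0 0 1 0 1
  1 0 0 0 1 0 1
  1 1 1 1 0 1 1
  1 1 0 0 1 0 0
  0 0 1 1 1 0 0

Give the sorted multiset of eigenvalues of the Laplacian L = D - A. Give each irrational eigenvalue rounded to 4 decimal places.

[0, 2, 2, 4, 4, 5, 7]

Reading degrees in the order [1, 2, 3, 4, 5, 6, 7] gives [3, 3, 3, 3, 6, 3, 3]; set D = diag(3, 3, 3, 3, 6, 3, 3) and form L = D - A. L is symmetric positive semidefinite, so every eigenvalue is real and nonnegative.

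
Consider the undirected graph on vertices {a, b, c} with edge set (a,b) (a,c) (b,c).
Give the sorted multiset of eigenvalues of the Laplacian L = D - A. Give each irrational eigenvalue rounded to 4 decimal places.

Each diagonal entry of L is the vertex degree and each off-diagonal entry is -1 where an edge is present, 0 otherwise; in the order [a, b, c] the diagonal is [2, 2, 2]. Diagonalising L (or applying a numerical eigensolver to the 3x3 matrix) gives the spectrum above. The eigenvalues sum to 6, which equals trace(L) = 2|E|.

[0, 3, 3]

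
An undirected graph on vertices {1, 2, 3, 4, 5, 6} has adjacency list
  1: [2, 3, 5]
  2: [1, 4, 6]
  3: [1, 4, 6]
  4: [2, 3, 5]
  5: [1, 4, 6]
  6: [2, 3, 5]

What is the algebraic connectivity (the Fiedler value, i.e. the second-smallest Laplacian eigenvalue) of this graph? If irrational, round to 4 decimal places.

3

Reading degrees in the order [1, 2, 3, 4, 5, 6] gives [3, 3, 3, 3, 3, 3]; set D = diag(3, 3, 3, 3, 3, 3) and form L = D - A. The smallest Laplacian eigenvalue is always 0. The next one, lambda_2 = 3, measures how hard the graph is to disconnect: larger values mean better connectivity. The largest eigenvalue, 6, is at most the vertex count 6. There is one zero in the spectrum, matching the 1 component.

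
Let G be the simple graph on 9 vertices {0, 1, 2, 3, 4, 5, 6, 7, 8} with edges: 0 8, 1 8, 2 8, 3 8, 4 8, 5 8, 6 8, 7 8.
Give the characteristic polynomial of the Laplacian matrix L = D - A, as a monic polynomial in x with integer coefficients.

x^9 - 16x^8 + 84x^7 - 224x^6 + 350x^5 - 336x^4 + 196x^3 - 64x^2 + 9x

With the vertex order [0, 1, 2, 3, 4, 5, 6, 7, 8], the degrees are [1, 1, 1, 1, 1, 1, 1, 1, 8], giving D = diag(1, 1, 1, 1, 1, 1, 1, 1, 8) and L = D - A. L has integer entries, so p(x) = det(xI - L) has integer coefficients. Expanding the determinant yields x^9 - 16x^8 + 84x^7 - 224x^6 + 350x^5 - 336x^4 + 196x^3 - 64x^2 + 9x. Since p(0) = det(-L) = 0, x divides p(x). By the matrix-tree theorem the graph has (1/9) * product of the nonzero eigenvalues = 1 spanning tree. The eigenvalues sum to 16, which equals trace(L) = 2|E|.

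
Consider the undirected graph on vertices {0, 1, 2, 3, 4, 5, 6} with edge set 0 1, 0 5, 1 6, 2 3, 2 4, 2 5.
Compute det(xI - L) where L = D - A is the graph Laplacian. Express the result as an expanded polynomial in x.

x^7 - 12x^6 + 54x^5 - 114x^4 + 116x^3 - 52x^2 + 7x

Reading degrees in the order [0, 1, 2, 3, 4, 5, 6] gives [2, 2, 3, 1, 1, 2, 1]; set D = diag(2, 2, 3, 1, 1, 2, 1) and form L = D - A. L has integer entries, so p(x) = det(xI - L) has integer coefficients. Expanding the determinant yields x^7 - 12x^6 + 54x^5 - 114x^4 + 116x^3 - 52x^2 + 7x. The constant term is 0 because L is singular (the all-ones vector lies in its kernel).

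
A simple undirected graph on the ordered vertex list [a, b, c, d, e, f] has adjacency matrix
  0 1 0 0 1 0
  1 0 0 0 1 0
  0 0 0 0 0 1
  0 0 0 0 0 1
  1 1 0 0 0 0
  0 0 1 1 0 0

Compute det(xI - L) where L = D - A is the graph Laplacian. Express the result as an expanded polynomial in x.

Reading degrees in the order [a, b, c, d, e, f] gives [2, 2, 1, 1, 2, 2]; set D = diag(2, 2, 1, 1, 2, 2) and form L = D - A. Computing det(xI - L) by cofactor expansion (or equivalently via sum-over-permutations) gives x^6 - 10x^5 + 36x^4 - 54x^3 + 27x^2. The constant term is 0 because L is singular (the all-ones vector lies in its kernel). There are 2 zeros in the spectrum, matching the 2 components. The eigenvalues sum to 10, which equals trace(L) = 2|E|.

x^6 - 10x^5 + 36x^4 - 54x^3 + 27x^2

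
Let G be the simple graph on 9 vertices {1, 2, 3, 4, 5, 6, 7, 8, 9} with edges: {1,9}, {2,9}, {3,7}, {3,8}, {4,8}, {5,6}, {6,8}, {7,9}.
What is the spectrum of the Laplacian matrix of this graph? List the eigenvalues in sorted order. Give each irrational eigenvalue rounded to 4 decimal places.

Each diagonal entry of L is the vertex degree and each off-diagonal entry is -1 where an edge is present, 0 otherwise; in the order [1, 2, 3, 4, 5, 6, 7, 8, 9] the diagonal is [1, 1, 2, 1, 1, 2, 2, 3, 3]. The multiplicity of 0 as a Laplacian eigenvalue equals the number of connected components. The single zero eigenvalue shows the graph is connected.

[0, 0.1538, 0.5764, 1, 1, 2.1128, 2.6757, 4.0748, 4.4065]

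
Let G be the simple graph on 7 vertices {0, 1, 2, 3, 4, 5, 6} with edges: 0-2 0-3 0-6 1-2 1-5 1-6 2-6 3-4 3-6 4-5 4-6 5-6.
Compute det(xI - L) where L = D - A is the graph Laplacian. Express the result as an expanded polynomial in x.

With the vertex order [0, 1, 2, 3, 4, 5, 6], the degrees are [3, 3, 3, 3, 3, 3, 6], giving D = diag(3, 3, 3, 3, 3, 3, 6) and L = D - A. The eigenvalues of L are [0, 2, 2, 4, 4, 5, 7]; the characteristic polynomial is the product of (x - lambda_i), which multiplies out to x^7 - 24x^6 + 231x^5 - 1140x^4 + 3036x^3 - 4128x^2 + 2240x. Since p(0) = det(-L) = 0, x divides p(x). By the matrix-tree theorem the graph has (1/7) * product of the nonzero eigenvalues = 320 spanning trees.

x^7 - 24x^6 + 231x^5 - 1140x^4 + 3036x^3 - 4128x^2 + 2240x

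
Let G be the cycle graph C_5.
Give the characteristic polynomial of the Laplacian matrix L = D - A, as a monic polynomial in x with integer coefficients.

x^5 - 10x^4 + 35x^3 - 50x^2 + 25x

The graph has 5 vertices and degree multiset [2, 2, 2, 2, 2]; D is the diagonal matrix of degrees and L = D - A. Computing det(xI - L) by cofactor expansion (or equivalently via sum-over-permutations) gives x^5 - 10x^4 + 35x^3 - 50x^2 + 25x. The coefficient of x^4 equals -trace(L) = -10, matching the sum of degrees. By the matrix-tree theorem the graph has (1/5) * product of the nonzero eigenvalues = 5 spanning trees.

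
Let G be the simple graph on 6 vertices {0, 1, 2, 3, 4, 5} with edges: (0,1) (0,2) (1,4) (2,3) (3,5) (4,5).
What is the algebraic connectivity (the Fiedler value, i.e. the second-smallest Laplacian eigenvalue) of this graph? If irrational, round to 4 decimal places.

Each diagonal entry of L is the vertex degree and each off-diagonal entry is -1 where an edge is present, 0 otherwise; in the order [0, 1, 2, 3, 4, 5] the diagonal is [2, 2, 2, 2, 2, 2]. The smallest Laplacian eigenvalue is always 0. The next one, lambda_2 = 1, measures how hard the graph is to disconnect: larger values mean better connectivity. There is one zero in the spectrum, matching the 1 component. By the matrix-tree theorem the graph has (1/6) * product of the nonzero eigenvalues = 6 spanning trees.

1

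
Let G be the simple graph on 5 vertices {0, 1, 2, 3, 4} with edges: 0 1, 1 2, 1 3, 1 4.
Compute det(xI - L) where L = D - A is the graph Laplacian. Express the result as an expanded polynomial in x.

x^5 - 8x^4 + 18x^3 - 16x^2 + 5x

Each diagonal entry of L is the vertex degree and each off-diagonal entry is -1 where an edge is present, 0 otherwise; in the order [0, 1, 2, 3, 4] the diagonal is [1, 4, 1, 1, 1]. L has integer entries, so p(x) = det(xI - L) has integer coefficients. Expanding the determinant yields x^5 - 8x^4 + 18x^3 - 16x^2 + 5x. The coefficient of x^4 equals -trace(L) = -8, matching the sum of degrees. The eigenvalues sum to 8, which equals trace(L) = 2|E|.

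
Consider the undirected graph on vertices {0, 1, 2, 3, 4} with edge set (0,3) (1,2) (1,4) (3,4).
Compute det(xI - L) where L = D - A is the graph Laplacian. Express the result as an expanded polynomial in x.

Reading degrees in the order [0, 1, 2, 3, 4] gives [1, 2, 1, 2, 2]; set D = diag(1, 2, 1, 2, 2) and form L = D - A. Computing det(xI - L) by cofactor expansion (or equivalently via sum-over-permutations) gives x^5 - 8x^4 + 21x^3 - 20x^2 + 5x. The coefficient of x^4 equals -trace(L) = -8, matching the sum of degrees.

x^5 - 8x^4 + 21x^3 - 20x^2 + 5x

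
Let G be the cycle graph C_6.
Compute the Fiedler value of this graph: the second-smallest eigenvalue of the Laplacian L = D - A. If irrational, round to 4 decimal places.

1

The graph has 6 vertices and degree multiset [2, 2, 2, 2, 2, 2]; D is the diagonal matrix of degrees and L = D - A. Computing the eigenvalues of L and sorting gives [0, 1, 1, 3, 3, 4]. The Fiedler value lambda_2 = 1 is strictly positive, so the graph is connected. There is one zero in the spectrum, matching the 1 component.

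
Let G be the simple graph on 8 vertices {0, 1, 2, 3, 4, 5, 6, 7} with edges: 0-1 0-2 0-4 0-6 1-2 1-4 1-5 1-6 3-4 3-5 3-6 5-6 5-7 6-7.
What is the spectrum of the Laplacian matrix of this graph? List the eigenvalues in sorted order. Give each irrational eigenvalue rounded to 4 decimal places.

[0, 1.2679, 2, 3.2679, 4, 4.7321, 6, 6.7321]

Each diagonal entry of L is the vertex degree and each off-diagonal entry is -1 where an edge is present, 0 otherwise; in the order [0, 1, 2, 3, 4, 5, 6, 7] the diagonal is [4, 5, 2, 3, 3, 4, 5, 2]. The multiplicity of 0 as a Laplacian eigenvalue equals the number of connected components. There is one zero in the spectrum, matching the 1 component.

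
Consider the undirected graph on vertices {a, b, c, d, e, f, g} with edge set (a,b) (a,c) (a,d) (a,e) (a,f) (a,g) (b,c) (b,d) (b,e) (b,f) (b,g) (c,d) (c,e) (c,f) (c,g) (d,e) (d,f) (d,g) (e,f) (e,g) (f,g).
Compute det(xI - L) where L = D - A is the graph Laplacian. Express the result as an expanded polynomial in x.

With the vertex order [a, b, c, d, e, f, g], the degrees are [6, 6, 6, 6, 6, 6, 6], giving D = diag(6, 6, 6, 6, 6, 6, 6) and L = D - A. The eigenvalues of L are [0, 7, 7, 7, 7, 7, 7]; the characteristic polynomial is the product of (x - lambda_i), which multiplies out to x^7 - 42x^6 + 735x^5 - 6860x^4 + 36015x^3 - 100842x^2 + 117649x. Since p(0) = det(-L) = 0, x divides p(x). The largest eigenvalue, 7, is at most the vertex count 7. By the matrix-tree theorem the graph has (1/7) * product of the nonzero eigenvalues = 16807 spanning trees.

x^7 - 42x^6 + 735x^5 - 6860x^4 + 36015x^3 - 100842x^2 + 117649x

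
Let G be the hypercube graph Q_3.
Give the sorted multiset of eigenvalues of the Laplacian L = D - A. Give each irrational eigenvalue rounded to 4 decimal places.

The graph has 8 vertices and degree multiset [3, 3, 3, 3, 3, 3, 3, 3]; D is the diagonal matrix of degrees and L = D - A. L is symmetric positive semidefinite, so every eigenvalue is real and nonnegative. The largest eigenvalue, 6, is at most the vertex count 8. The eigenvalues sum to 24, which equals trace(L) = 2|E|.

[0, 2, 2, 2, 4, 4, 4, 6]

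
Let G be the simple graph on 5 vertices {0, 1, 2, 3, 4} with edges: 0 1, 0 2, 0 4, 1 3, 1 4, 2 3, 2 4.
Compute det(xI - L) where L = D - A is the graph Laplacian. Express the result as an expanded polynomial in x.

x^5 - 14x^4 + 71x^3 - 154x^2 + 120x

Each diagonal entry of L is the vertex degree and each off-diagonal entry is -1 where an edge is present, 0 otherwise; in the order [0, 1, 2, 3, 4] the diagonal is [3, 3, 3, 2, 3]. L has integer entries, so p(x) = det(xI - L) has integer coefficients. Expanding the determinant yields x^5 - 14x^4 + 71x^3 - 154x^2 + 120x. The coefficient of x^4 equals -trace(L) = -14, matching the sum of degrees. There is one zero in the spectrum, matching the 1 component.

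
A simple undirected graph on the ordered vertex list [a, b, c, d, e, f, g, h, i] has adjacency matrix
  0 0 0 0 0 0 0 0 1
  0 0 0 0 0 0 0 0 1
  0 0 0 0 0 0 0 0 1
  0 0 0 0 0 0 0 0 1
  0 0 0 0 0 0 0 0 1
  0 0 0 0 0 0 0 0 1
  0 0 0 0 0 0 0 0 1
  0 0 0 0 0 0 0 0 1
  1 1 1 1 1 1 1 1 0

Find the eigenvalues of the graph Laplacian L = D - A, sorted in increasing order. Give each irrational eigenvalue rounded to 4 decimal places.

[0, 1, 1, 1, 1, 1, 1, 1, 9]

Each diagonal entry of L is the vertex degree and each off-diagonal entry is -1 where an edge is present, 0 otherwise; in the order [a, b, c, d, e, f, g, h, i] the diagonal is [1, 1, 1, 1, 1, 1, 1, 1, 8]. The multiplicity of 0 as a Laplacian eigenvalue equals the number of connected components. By the matrix-tree theorem the graph has (1/9) * product of the nonzero eigenvalues = 1 spanning tree. The eigenvalues sum to 16, which equals trace(L) = 2|E|.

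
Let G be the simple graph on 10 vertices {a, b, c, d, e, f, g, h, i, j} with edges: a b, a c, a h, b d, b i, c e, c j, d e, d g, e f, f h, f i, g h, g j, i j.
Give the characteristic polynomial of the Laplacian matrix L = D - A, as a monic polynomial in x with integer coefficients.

x^10 - 30x^9 + 390x^8 - 2880x^7 + 13305x^6 - 39882x^5 + 77640x^4 - 94800x^3 + 66000x^2 - 20000x

Each diagonal entry of L is the vertex degree and each off-diagonal entry is -1 where an edge is present, 0 otherwise; in the order [a, b, c, d, e, f, g, h, i, j] the diagonal is [3, 3, 3, 3, 3, 3, 3, 3, 3, 3]. Computing det(xI - L) by cofactor expansion (or equivalently via sum-over-permutations) gives x^10 - 30x^9 + 390x^8 - 2880x^7 + 13305x^6 - 39882x^5 + 77640x^4 - 94800x^3 + 66000x^2 - 20000x. The constant term is 0 because L is singular (the all-ones vector lies in its kernel). There is one zero in the spectrum, matching the 1 component.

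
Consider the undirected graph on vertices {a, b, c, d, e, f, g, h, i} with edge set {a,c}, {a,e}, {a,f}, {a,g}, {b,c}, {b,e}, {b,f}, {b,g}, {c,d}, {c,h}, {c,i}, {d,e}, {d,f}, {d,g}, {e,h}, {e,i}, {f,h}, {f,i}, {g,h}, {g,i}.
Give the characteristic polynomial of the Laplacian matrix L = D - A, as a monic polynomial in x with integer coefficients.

x^9 - 40x^8 + 690x^7 - 6720x^6 + 40485x^5 - 154704x^4 + 366560x^3 - 492800x^2 + 288000x

Reading degrees in the order [a, b, c, d, e, f, g, h, i] gives [4, 4, 5, 4, 5, 5, 5, 4, 4]; set D = diag(4, 4, 5, 4, 5, 5, 5, 4, 4) and form L = D - A. Computing det(xI - L) by cofactor expansion (or equivalently via sum-over-permutations) gives x^9 - 40x^8 + 690x^7 - 6720x^6 + 40485x^5 - 154704x^4 + 366560x^3 - 492800x^2 + 288000x. Since p(0) = det(-L) = 0, x divides p(x). There is one zero in the spectrum, matching the 1 component. The eigenvalues sum to 40, which equals trace(L) = 2|E|.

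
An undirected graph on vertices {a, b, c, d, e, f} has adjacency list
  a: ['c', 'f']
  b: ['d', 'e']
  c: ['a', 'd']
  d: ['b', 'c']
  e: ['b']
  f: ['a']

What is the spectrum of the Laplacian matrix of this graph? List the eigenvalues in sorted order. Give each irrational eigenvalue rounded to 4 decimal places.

Reading degrees in the order [a, b, c, d, e, f] gives [2, 2, 2, 2, 1, 1]; set D = diag(2, 2, 2, 2, 1, 1) and form L = D - A. Diagonalising L (or applying a numerical eigensolver to the 6x6 matrix) gives the spectrum above. The single zero eigenvalue shows the graph is connected. The largest eigenvalue, 3.7321, is at most the vertex count 6. The eigenvalues sum to 10, which equals trace(L) = 2|E|.

[0, 0.2679, 1, 2, 3, 3.7321]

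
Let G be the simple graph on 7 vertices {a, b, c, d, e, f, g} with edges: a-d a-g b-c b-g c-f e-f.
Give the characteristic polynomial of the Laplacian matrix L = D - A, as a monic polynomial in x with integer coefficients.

With the vertex order [a, b, c, d, e, f, g], the degrees are [2, 2, 2, 1, 1, 2, 2], giving D = diag(2, 2, 2, 1, 1, 2, 2) and L = D - A. L has integer entries, so p(x) = det(xI - L) has integer coefficients. Expanding the determinant yields x^7 - 12x^6 + 55x^5 - 120x^4 + 126x^3 - 56x^2 + 7x. Since p(0) = det(-L) = 0, x divides p(x).

x^7 - 12x^6 + 55x^5 - 120x^4 + 126x^3 - 56x^2 + 7x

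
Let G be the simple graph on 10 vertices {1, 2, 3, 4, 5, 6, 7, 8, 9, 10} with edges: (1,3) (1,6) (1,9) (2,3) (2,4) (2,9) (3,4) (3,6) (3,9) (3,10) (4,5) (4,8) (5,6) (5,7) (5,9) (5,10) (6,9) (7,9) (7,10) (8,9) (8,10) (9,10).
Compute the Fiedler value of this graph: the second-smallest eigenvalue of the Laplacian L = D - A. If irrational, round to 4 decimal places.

2.0906

With the vertex order [1, 2, 3, 4, 5, 6, 7, 8, 9, 10], the degrees are [3, 3, 6, 4, 5, 4, 3, 3, 8, 5], giving D = diag(3, 3, 6, 4, 5, 4, 3, 3, 8, 5) and L = D - A. Computing the eigenvalues of L and sorting gives [0, 2.0906, 2.2214, 2.8999, 4.0522, 4.6275, 5.3028, 6, 7.6549, 9.1506]. The Fiedler value lambda_2 = 2.0906 is strictly positive, so the graph is connected. The eigenvalues sum to 44, which equals trace(L) = 2|E|.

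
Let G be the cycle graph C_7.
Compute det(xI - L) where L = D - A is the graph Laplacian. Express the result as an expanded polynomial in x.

The graph has 7 vertices and degree multiset [2, 2, 2, 2, 2, 2, 2]; D is the diagonal matrix of degrees and L = D - A. L has integer entries, so p(x) = det(xI - L) has integer coefficients. Expanding the determinant yields x^7 - 14x^6 + 77x^5 - 210x^4 + 294x^3 - 196x^2 + 49x. The coefficient of x^6 equals -trace(L) = -14, matching the sum of degrees.

x^7 - 14x^6 + 77x^5 - 210x^4 + 294x^3 - 196x^2 + 49x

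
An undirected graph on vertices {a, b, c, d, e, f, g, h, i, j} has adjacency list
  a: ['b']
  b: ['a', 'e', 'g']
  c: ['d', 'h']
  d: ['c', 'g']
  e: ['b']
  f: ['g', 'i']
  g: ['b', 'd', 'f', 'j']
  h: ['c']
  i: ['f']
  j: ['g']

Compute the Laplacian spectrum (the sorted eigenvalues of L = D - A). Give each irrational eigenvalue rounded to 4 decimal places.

[0, 0.2207, 0.3298, 0.7073, 1, 1.4285, 2.3268, 3.0917, 3.5074, 5.3876]

Each diagonal entry of L is the vertex degree and each off-diagonal entry is -1 where an edge is present, 0 otherwise; in the order [a, b, c, d, e, f, g, h, i, j] the diagonal is [1, 3, 2, 2, 1, 2, 4, 1, 1, 1]. The multiplicity of 0 as a Laplacian eigenvalue equals the number of connected components. The single zero eigenvalue shows the graph is connected. There is one zero in the spectrum, matching the 1 component.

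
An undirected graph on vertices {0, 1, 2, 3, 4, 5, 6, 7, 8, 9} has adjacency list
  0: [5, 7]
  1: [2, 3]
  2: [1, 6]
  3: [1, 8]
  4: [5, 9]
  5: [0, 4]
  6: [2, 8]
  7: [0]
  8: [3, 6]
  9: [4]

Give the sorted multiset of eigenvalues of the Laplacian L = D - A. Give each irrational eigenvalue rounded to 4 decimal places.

Each diagonal entry of L is the vertex degree and each off-diagonal entry is -1 where an edge is present, 0 otherwise; in the order [0, 1, 2, 3, 4, 5, 6, 7, 8, 9] the diagonal is [2, 2, 2, 2, 2, 2, 2, 1, 2, 1]. Diagonalising L (or applying a numerical eigensolver to the 10x10 matrix) gives the spectrum above. The 2 zero eigenvalues correspond to the 2 connected components. There are 2 zeros in the spectrum, matching the 2 components. The eigenvalues sum to 18, which equals trace(L) = 2|E|.

[0, 0, 0.3820, 1.3820, 1.3820, 1.3820, 2.6180, 3.6180, 3.6180, 3.6180]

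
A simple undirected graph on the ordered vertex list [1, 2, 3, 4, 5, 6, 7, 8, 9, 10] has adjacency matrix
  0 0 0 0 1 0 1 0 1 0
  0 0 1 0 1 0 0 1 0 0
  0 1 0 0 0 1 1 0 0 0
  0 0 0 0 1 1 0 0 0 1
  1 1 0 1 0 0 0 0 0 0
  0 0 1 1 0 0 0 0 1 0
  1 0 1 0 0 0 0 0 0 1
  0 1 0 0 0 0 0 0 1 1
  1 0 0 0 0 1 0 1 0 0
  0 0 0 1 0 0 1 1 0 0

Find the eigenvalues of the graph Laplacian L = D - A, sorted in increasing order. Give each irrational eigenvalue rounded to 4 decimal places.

[0, 2, 2, 2, 2, 2, 5, 5, 5, 5]

Reading degrees in the order [1, 2, 3, 4, 5, 6, 7, 8, 9, 10] gives [3, 3, 3, 3, 3, 3, 3, 3, 3, 3]; set D = diag(3, 3, 3, 3, 3, 3, 3, 3, 3, 3) and form L = D - A. L is symmetric positive semidefinite, so every eigenvalue is real and nonnegative.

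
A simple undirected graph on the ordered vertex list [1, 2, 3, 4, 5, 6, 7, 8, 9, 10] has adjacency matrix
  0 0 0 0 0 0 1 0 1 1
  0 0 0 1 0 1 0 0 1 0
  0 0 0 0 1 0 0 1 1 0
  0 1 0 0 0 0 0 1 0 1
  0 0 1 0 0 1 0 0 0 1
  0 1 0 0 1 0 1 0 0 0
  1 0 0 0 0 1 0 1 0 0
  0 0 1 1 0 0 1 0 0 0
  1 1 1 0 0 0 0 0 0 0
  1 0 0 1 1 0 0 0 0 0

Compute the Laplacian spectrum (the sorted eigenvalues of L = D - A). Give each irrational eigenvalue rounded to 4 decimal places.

Each diagonal entry of L is the vertex degree and each off-diagonal entry is -1 where an edge is present, 0 otherwise; in the order [1, 2, 3, 4, 5, 6, 7, 8, 9, 10] the diagonal is [3, 3, 3, 3, 3, 3, 3, 3, 3, 3]. The multiplicity of 0 as a Laplacian eigenvalue equals the number of connected components. The single zero eigenvalue shows the graph is connected. There is one zero in the spectrum, matching the 1 component.

[0, 2, 2, 2, 2, 2, 5, 5, 5, 5]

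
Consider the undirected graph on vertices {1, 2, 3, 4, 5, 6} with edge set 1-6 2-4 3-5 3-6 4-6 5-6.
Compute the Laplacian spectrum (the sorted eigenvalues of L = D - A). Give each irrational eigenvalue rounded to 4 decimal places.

Reading degrees in the order [1, 2, 3, 4, 5, 6] gives [1, 1, 2, 2, 2, 4]; set D = diag(1, 1, 2, 2, 2, 4) and form L = D - A. Since every row of L sums to 0, the all-ones vector is in the kernel and 0 is an eigenvalue.

[0, 0.4859, 1, 2.4280, 3, 5.0861]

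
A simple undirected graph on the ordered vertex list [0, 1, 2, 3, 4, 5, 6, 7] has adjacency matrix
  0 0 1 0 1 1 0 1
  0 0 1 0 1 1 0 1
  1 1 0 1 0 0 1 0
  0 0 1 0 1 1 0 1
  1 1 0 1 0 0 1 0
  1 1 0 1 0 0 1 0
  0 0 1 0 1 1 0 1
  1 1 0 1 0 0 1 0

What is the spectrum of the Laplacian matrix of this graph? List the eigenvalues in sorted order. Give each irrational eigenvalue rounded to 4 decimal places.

With the vertex order [0, 1, 2, 3, 4, 5, 6, 7], the degrees are [4, 4, 4, 4, 4, 4, 4, 4], giving D = diag(4, 4, 4, 4, 4, 4, 4, 4) and L = D - A. The multiplicity of 0 as a Laplacian eigenvalue equals the number of connected components. The eigenvalues sum to 32, which equals trace(L) = 2|E|.

[0, 4, 4, 4, 4, 4, 4, 8]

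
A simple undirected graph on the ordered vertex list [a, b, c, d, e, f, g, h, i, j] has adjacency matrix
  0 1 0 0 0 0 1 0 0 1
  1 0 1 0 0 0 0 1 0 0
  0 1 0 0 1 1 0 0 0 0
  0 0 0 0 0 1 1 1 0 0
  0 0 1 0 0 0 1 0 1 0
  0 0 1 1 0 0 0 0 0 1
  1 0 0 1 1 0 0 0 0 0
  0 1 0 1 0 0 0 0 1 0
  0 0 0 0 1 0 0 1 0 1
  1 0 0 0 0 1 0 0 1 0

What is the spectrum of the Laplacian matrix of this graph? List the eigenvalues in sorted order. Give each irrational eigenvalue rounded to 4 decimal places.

Each diagonal entry of L is the vertex degree and each off-diagonal entry is -1 where an edge is present, 0 otherwise; in the order [a, b, c, d, e, f, g, h, i, j] the diagonal is [3, 3, 3, 3, 3, 3, 3, 3, 3, 3]. Since every row of L sums to 0, the all-ones vector is in the kernel and 0 is an eigenvalue. The single zero eigenvalue shows the graph is connected. There is one zero in the spectrum, matching the 1 component.

[0, 2, 2, 2, 2, 2, 5, 5, 5, 5]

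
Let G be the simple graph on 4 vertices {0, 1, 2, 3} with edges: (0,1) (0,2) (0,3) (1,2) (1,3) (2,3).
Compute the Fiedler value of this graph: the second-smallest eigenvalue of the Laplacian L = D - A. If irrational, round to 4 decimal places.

4

Reading degrees in the order [0, 1, 2, 3] gives [3, 3, 3, 3]; set D = diag(3, 3, 3, 3) and form L = D - A. The sorted Laplacian eigenvalues are [0, 4, 4, 4]; the algebraic connectivity is the second entry, 4.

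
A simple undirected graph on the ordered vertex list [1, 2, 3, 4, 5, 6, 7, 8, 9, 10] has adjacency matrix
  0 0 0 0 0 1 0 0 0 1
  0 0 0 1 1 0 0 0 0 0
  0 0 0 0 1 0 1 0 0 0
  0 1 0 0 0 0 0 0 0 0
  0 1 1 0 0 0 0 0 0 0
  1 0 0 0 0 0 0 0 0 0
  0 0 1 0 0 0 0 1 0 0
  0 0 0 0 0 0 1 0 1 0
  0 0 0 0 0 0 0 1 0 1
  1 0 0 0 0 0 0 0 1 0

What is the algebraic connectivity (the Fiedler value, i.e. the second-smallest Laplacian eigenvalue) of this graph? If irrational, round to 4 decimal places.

Each diagonal entry of L is the vertex degree and each off-diagonal entry is -1 where an edge is present, 0 otherwise; in the order [1, 2, 3, 4, 5, 6, 7, 8, 9, 10] the diagonal is [2, 2, 2, 1, 2, 1, 2, 2, 2, 2]. The smallest Laplacian eigenvalue is always 0. The next one, lambda_2 = 0.0979, measures how hard the graph is to disconnect: larger values mean better connectivity. By the matrix-tree theorem the graph has (1/10) * product of the nonzero eigenvalues = 1 spanning tree.

0.0979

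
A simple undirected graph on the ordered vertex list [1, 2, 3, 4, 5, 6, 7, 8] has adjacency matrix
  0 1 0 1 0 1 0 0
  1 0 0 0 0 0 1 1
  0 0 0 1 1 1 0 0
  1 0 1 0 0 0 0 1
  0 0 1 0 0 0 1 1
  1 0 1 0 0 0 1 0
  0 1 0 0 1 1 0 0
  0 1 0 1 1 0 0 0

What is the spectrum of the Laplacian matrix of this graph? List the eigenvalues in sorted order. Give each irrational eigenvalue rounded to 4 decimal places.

With the vertex order [1, 2, 3, 4, 5, 6, 7, 8], the degrees are [3, 3, 3, 3, 3, 3, 3, 3], giving D = diag(3, 3, 3, 3, 3, 3, 3, 3) and L = D - A. The multiplicity of 0 as a Laplacian eigenvalue equals the number of connected components. The largest eigenvalue, 6, is at most the vertex count 8.

[0, 2, 2, 2, 4, 4, 4, 6]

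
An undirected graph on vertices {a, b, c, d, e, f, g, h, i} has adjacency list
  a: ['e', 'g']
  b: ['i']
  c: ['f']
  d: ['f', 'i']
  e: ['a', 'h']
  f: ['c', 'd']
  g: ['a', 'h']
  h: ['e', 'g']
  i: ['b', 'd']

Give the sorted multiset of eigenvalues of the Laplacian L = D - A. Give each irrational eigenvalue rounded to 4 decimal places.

[0, 0, 0.3820, 1.3820, 2, 2, 2.6180, 3.6180, 4]

With the vertex order [a, b, c, d, e, f, g, h, i], the degrees are [2, 1, 1, 2, 2, 2, 2, 2, 2], giving D = diag(2, 1, 1, 2, 2, 2, 2, 2, 2) and L = D - A. L is symmetric positive semidefinite, so every eigenvalue is real and nonnegative. The 2 zero eigenvalues correspond to the 2 connected components. There are 2 zeros in the spectrum, matching the 2 components.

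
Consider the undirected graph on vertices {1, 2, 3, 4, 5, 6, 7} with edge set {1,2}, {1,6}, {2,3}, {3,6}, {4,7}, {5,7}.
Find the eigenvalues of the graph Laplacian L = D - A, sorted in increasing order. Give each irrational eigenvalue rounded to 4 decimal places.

With the vertex order [1, 2, 3, 4, 5, 6, 7], the degrees are [2, 2, 2, 1, 1, 2, 2], giving D = diag(2, 2, 2, 1, 1, 2, 2) and L = D - A. Since every row of L sums to 0, the all-ones vector is in the kernel and 0 is an eigenvalue. The 2 zero eigenvalues correspond to the 2 connected components. The eigenvalues sum to 12, which equals trace(L) = 2|E|.

[0, 0, 1, 2, 2, 3, 4]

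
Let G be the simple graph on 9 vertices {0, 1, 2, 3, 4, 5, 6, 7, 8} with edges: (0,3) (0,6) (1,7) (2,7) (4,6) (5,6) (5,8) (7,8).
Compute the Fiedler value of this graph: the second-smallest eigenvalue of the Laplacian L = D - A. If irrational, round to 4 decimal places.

0.1538

With the vertex order [0, 1, 2, 3, 4, 5, 6, 7, 8], the degrees are [2, 1, 1, 1, 1, 2, 3, 3, 2], giving D = diag(2, 1, 1, 1, 1, 2, 3, 3, 2) and L = D - A. Computing the eigenvalues of L and sorting gives [0, 0.1538, 0.5764, 1, 1, 2.1128, 2.6757, 4.0748, 4.4065]. The Fiedler value lambda_2 = 0.1538 is strictly positive, so the graph is connected. By the matrix-tree theorem the graph has (1/9) * product of the nonzero eigenvalues = 1 spanning tree.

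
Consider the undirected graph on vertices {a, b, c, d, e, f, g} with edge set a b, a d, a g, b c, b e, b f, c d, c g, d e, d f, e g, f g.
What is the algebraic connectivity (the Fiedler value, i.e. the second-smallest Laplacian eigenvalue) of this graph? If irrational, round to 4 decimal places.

With the vertex order [a, b, c, d, e, f, g], the degrees are [3, 4, 3, 4, 3, 3, 4], giving D = diag(3, 4, 3, 4, 3, 3, 4) and L = D - A. The smallest Laplacian eigenvalue is always 0. The next one, lambda_2 = 3, measures how hard the graph is to disconnect: larger values mean better connectivity. The eigenvalues sum to 24, which equals trace(L) = 2|E|. The largest eigenvalue, 7, is at most the vertex count 7.

3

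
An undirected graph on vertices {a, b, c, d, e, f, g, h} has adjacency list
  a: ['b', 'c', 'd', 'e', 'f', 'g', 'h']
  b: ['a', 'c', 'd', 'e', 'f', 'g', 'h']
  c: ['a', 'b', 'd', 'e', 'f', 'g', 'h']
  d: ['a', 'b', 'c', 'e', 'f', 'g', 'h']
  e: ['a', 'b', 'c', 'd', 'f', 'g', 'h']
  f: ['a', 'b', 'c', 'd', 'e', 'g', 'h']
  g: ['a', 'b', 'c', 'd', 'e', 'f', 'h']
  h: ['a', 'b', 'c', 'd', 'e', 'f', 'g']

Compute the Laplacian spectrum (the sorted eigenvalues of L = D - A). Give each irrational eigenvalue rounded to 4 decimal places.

Each diagonal entry of L is the vertex degree and each off-diagonal entry is -1 where an edge is present, 0 otherwise; in the order [a, b, c, d, e, f, g, h] the diagonal is [7, 7, 7, 7, 7, 7, 7, 7]. The multiplicity of 0 as a Laplacian eigenvalue equals the number of connected components. The single zero eigenvalue shows the graph is connected. There is one zero in the spectrum, matching the 1 component.

[0, 8, 8, 8, 8, 8, 8, 8]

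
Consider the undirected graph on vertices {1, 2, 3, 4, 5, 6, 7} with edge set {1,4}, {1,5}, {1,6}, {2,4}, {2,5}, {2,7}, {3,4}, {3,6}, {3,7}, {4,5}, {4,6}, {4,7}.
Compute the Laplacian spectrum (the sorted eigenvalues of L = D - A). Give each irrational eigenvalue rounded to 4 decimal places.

With the vertex order [1, 2, 3, 4, 5, 6, 7], the degrees are [3, 3, 3, 6, 3, 3, 3], giving D = diag(3, 3, 3, 6, 3, 3, 3) and L = D - A. L is symmetric positive semidefinite, so every eigenvalue is real and nonnegative. The eigenvalues sum to 24, which equals trace(L) = 2|E|. The largest eigenvalue, 7, is at most the vertex count 7.

[0, 2, 2, 4, 4, 5, 7]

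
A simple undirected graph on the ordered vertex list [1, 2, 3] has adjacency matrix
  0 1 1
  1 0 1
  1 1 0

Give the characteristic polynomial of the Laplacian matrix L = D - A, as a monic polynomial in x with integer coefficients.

x^3 - 6x^2 + 9x

Each diagonal entry of L is the vertex degree and each off-diagonal entry is -1 where an edge is present, 0 otherwise; in the order [1, 2, 3] the diagonal is [2, 2, 2]. L has integer entries, so p(x) = det(xI - L) has integer coefficients. Expanding the determinant yields x^3 - 6x^2 + 9x. Since p(0) = det(-L) = 0, x divides p(x). By the matrix-tree theorem the graph has (1/3) * product of the nonzero eigenvalues = 3 spanning trees.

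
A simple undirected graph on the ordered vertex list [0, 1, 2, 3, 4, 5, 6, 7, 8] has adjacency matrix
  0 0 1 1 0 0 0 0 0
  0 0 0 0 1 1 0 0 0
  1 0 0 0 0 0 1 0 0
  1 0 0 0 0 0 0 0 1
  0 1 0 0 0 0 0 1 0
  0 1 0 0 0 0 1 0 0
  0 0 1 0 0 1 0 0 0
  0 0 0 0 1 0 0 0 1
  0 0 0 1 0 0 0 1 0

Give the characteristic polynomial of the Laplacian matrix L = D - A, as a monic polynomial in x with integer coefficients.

x^9 - 18x^8 + 135x^7 - 546x^6 + 1287x^5 - 1782x^4 + 1386x^3 - 540x^2 + 81x

With the vertex order [0, 1, 2, 3, 4, 5, 6, 7, 8], the degrees are [2, 2, 2, 2, 2, 2, 2, 2, 2], giving D = diag(2, 2, 2, 2, 2, 2, 2, 2, 2) and L = D - A. L has integer entries, so p(x) = det(xI - L) has integer coefficients. Expanding the determinant yields x^9 - 18x^8 + 135x^7 - 546x^6 + 1287x^5 - 1782x^4 + 1386x^3 - 540x^2 + 81x. The constant term is 0 because L is singular (the all-ones vector lies in its kernel). The eigenvalues sum to 18, which equals trace(L) = 2|E|.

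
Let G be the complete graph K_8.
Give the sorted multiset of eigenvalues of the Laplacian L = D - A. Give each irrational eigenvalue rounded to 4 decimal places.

[0, 8, 8, 8, 8, 8, 8, 8]

The graph has 8 vertices and degree multiset [7, 7, 7, 7, 7, 7, 7, 7]; D is the diagonal matrix of degrees and L = D - A. Since every row of L sums to 0, the all-ones vector is in the kernel and 0 is an eigenvalue. The largest eigenvalue, 8, is at most the vertex count 8.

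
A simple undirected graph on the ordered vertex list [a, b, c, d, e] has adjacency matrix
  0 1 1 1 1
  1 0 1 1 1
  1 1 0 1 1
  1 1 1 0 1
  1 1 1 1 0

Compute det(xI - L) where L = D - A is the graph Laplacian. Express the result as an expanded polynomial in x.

With the vertex order [a, b, c, d, e], the degrees are [4, 4, 4, 4, 4], giving D = diag(4, 4, 4, 4, 4) and L = D - A. Computing det(xI - L) by cofactor expansion (or equivalently via sum-over-permutations) gives x^5 - 20x^4 + 150x^3 - 500x^2 + 625x. The coefficient of x^4 equals -trace(L) = -20, matching the sum of degrees. The eigenvalues sum to 20, which equals trace(L) = 2|E|.

x^5 - 20x^4 + 150x^3 - 500x^2 + 625x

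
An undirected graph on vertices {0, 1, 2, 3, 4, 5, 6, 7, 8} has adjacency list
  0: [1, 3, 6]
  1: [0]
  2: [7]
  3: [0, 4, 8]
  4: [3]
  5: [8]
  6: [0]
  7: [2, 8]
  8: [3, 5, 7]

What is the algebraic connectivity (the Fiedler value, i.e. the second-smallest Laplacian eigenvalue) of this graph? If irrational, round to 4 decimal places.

With the vertex order [0, 1, 2, 3, 4, 5, 6, 7, 8], the degrees are [3, 1, 1, 3, 1, 1, 1, 2, 3], giving D = diag(3, 1, 1, 3, 1, 1, 1, 2, 3) and L = D - A. The sorted Laplacian eigenvalues are [0, 0.2118, 0.5546, 0.7223, 1, 2.0782, 2.7338, 3.8525, 4.8468]; the algebraic connectivity is the second entry, 0.2118. The largest eigenvalue, 4.8468, is at most the vertex count 9. There is one zero in the spectrum, matching the 1 component.

0.2118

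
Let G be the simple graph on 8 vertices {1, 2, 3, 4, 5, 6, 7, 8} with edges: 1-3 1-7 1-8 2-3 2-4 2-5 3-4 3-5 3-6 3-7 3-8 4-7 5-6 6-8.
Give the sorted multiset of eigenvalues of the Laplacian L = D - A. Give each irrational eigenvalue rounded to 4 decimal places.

With the vertex order [1, 2, 3, 4, 5, 6, 7, 8], the degrees are [3, 3, 7, 3, 3, 3, 3, 3], giving D = diag(3, 3, 7, 3, 3, 3, 3, 3) and L = D - A. Since every row of L sums to 0, the all-ones vector is in the kernel and 0 is an eigenvalue. The eigenvalues sum to 28, which equals trace(L) = 2|E|.

[0, 1.7530, 1.7530, 3.4450, 3.4450, 4.8019, 4.8019, 8]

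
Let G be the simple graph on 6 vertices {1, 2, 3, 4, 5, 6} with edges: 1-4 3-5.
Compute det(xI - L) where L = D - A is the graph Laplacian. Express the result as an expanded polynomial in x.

With the vertex order [1, 2, 3, 4, 5, 6], the degrees are [1, 0, 1, 1, 1, 0], giving D = diag(1, 0, 1, 1, 1, 0) and L = D - A. The eigenvalues of L are [0, 0, 0, 0, 2, 2]; the characteristic polynomial is the product of (x - lambda_i), which multiplies out to x^6 - 4x^5 + 4x^4. Since p(0) = det(-L) = 0, x divides p(x).

x^6 - 4x^5 + 4x^4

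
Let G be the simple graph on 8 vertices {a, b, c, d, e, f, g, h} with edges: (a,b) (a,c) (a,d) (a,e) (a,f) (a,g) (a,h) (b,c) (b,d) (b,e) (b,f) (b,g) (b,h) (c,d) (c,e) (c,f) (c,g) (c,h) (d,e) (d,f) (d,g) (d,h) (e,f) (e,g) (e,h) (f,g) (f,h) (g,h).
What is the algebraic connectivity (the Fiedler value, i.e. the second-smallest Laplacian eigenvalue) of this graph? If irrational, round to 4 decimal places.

8

Each diagonal entry of L is the vertex degree and each off-diagonal entry is -1 where an edge is present, 0 otherwise; in the order [a, b, c, d, e, f, g, h] the diagonal is [7, 7, 7, 7, 7, 7, 7, 7]. The sorted Laplacian eigenvalues are [0, 8, 8, 8, 8, 8, 8, 8]; the algebraic connectivity is the second entry, 8. By the matrix-tree theorem the graph has (1/8) * product of the nonzero eigenvalues = 262144 spanning trees. There is one zero in the spectrum, matching the 1 component.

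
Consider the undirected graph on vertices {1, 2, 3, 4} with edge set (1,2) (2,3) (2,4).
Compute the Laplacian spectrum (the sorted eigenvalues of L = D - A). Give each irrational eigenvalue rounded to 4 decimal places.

[0, 1, 1, 4]

Reading degrees in the order [1, 2, 3, 4] gives [1, 3, 1, 1]; set D = diag(1, 3, 1, 1) and form L = D - A. Diagonalising L (or applying a numerical eigensolver to the 4x4 matrix) gives the spectrum above. The single zero eigenvalue shows the graph is connected. By the matrix-tree theorem the graph has (1/4) * product of the nonzero eigenvalues = 1 spanning tree.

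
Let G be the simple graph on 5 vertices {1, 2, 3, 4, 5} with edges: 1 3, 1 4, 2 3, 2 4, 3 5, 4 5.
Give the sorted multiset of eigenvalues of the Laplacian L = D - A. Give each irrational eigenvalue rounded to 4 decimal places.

Each diagonal entry of L is the vertex degree and each off-diagonal entry is -1 where an edge is present, 0 otherwise; in the order [1, 2, 3, 4, 5] the diagonal is [2, 2, 3, 3, 2]. L is symmetric positive semidefinite, so every eigenvalue is real and nonnegative. There is one zero in the spectrum, matching the 1 component.

[0, 2, 2, 3, 5]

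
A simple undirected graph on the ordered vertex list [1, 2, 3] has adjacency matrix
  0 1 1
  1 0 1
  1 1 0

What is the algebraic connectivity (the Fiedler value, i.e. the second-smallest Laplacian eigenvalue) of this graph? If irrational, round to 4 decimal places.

3

Reading degrees in the order [1, 2, 3] gives [2, 2, 2]; set D = diag(2, 2, 2) and form L = D - A. Computing the eigenvalues of L and sorting gives [0, 3, 3]. The Fiedler value lambda_2 = 3 is strictly positive, so the graph is connected. The eigenvalues sum to 6, which equals trace(L) = 2|E|.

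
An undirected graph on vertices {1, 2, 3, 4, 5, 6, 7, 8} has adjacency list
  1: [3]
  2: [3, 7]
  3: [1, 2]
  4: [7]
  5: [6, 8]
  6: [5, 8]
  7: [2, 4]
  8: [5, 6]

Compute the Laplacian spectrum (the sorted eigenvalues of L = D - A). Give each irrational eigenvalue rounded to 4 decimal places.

[0, 0, 0.3820, 1.3820, 2.6180, 3, 3, 3.6180]

Reading degrees in the order [1, 2, 3, 4, 5, 6, 7, 8] gives [1, 2, 2, 1, 2, 2, 2, 2]; set D = diag(1, 2, 2, 1, 2, 2, 2, 2) and form L = D - A. Since every row of L sums to 0, the all-ones vector is in the kernel and 0 is an eigenvalue. The 2 zero eigenvalues correspond to the 2 connected components. There are 2 zeros in the spectrum, matching the 2 components.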